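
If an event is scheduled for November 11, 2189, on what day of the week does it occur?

Wednesday

Doomsday rule: the anchor day for the 2100s is Sunday. For year 89: 89÷12 = 7 r 5, and 5÷4 = 1, so 7+5+1 = 13.
Sunday + 13 ≡ Saturday — that's 2189's doomsday.
In November the doomsday date is Nov 7.
Nov 11 is 4 days after Nov 7; 4 mod 7 = 4, so Saturday + 4 = Wednesday.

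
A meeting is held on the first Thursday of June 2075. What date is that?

June 1, 2075 is a Saturday.
The first Thursday is therefore June 6 (5 days later).

June 6, 2075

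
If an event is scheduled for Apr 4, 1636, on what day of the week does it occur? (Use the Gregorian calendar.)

Friday

Doomsday rule: the anchor day for the 1600s is Tuesday. For year 36: 36÷12 = 3 r 0, and 0÷4 = 0, so 3+0+0 = 3.
Tuesday + 3 ≡ Friday — that's 1636's doomsday.
In April the doomsday date is Apr 4.
Apr 4 is the doomsday itself: Friday.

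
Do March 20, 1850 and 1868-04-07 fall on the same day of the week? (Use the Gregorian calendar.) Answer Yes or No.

No

From Mar 20, 1850 to Apr 7, 1868 is 6593 days.
6593 mod 7 = 6, so they are different weekdays.
(Mar 20, 1850 is a Wednesday; Apr 7, 1868 is a Tuesday.)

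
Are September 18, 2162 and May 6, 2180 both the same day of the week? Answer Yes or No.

From Sep 18, 2162 to May 6, 2180 is 6440 days.
6440 mod 7 = 0, so they are the same weekday.
(Sep 18, 2162 is a Saturday; May 6, 2180 is a Saturday.)

Yes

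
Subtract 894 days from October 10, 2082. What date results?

−365 (one year) → Oct 10, 2081 (529 left).
−365 (one year) → Oct 10, 2080 (164 left).
−10 → Sep 30, 2080 (end of Sep, 30 days; 154 left).
−30 → Aug 31, 2080 (end of Aug, 31 days; 124 left).
−31 → Jul 31, 2080 (end of Jul, 31 days; 93 left).
−31 → Jun 30, 2080 (end of Jun, 30 days; 62 left).
−30 → May 31, 2080 (end of May, 31 days; 32 left).
−31 → Apr 30, 2080 (end of Apr, 30 days; 1 left).
−1 → Apr 29, 2080.

April 29, 2080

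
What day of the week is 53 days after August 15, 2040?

Sunday

First find the weekday of Aug 15, 2040. Doomsday rule: the anchor day for the 2000s is Tuesday. For year 40: 40÷12 = 3 r 4, and 4÷4 = 1, so 3+4+1 = 8.
Tuesday + 8 ≡ Wednesday — that's 2040's doomsday.
In August the doomsday date is Aug 8.
Aug 15 is 7 days after Aug 8; 7 mod 7 = 0, so Wednesday + 0 = Wednesday.
53 mod 7 = 4, so 53 days after a Wednesday is Wednesday + 4 = Sunday.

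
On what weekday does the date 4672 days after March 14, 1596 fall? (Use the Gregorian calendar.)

First find the weekday of Mar 14, 1596. Doomsday rule: the anchor day for the 1500s is Wednesday. For year 96: 96÷12 = 8 r 0, and 0÷4 = 0, so 8+0+0 = 8.
Wednesday + 8 ≡ Thursday — that's 1596's doomsday.
In March the doomsday date is Mar 14.
Mar 14 is the doomsday itself: Thursday.
4672 mod 7 = 3, so 4672 days after a Thursday is Thursday + 3 = Sunday.

Sunday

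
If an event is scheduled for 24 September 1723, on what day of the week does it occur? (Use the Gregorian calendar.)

Friday

Doomsday rule: the anchor day for the 1700s is Sunday. For year 23: 23÷12 = 1 r 11, and 11÷4 = 2, so 1+11+2 = 14.
Sunday + 14 ≡ Sunday — that's 1723's doomsday.
In September the doomsday date is Sep 5.
Sep 24 is 19 days after Sep 5; 19 mod 7 = 5, so Sunday + 5 = Friday.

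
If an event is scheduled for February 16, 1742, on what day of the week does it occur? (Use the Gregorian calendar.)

Friday

Doomsday rule: the anchor day for the 1700s is Sunday. For year 42: 42÷12 = 3 r 6, and 6÷4 = 1, so 3+6+1 = 10.
Sunday + 10 ≡ Wednesday — that's 1742's doomsday.
In February the doomsday date is Feb 28 (1742 is not a leap year).
Feb 16 is 12 days before Feb 28; 12 mod 7 = 5, so Wednesday − 5 = Friday.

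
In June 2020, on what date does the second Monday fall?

June 1, 2020 is a Monday.
The first Monday is therefore June 1 (same day).
The second Monday is 1 + 1×7 = June 8.

June 8, 2020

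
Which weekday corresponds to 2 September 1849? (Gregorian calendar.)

Sunday

Doomsday rule: the anchor day for the 1800s is Friday. For year 49: 49÷12 = 4 r 1, and 1÷4 = 0, so 4+1+0 = 5.
Friday + 5 ≡ Wednesday — that's 1849's doomsday.
In September the doomsday date is Sep 5.
Sep 2 is 3 days before Sep 5; 3 mod 7 = 3, so Wednesday − 3 = Sunday.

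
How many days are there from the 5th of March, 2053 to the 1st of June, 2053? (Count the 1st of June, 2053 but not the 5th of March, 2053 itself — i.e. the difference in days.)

Mar 5, 2053 → Apr 5, 2053: 31 days (March has 31).
Apr 5, 2053 → May 5, 2053: 30 days (April has 30).
May 5, 2053 → Jun 1, 2053: 27 days.
Total: 88 days.

88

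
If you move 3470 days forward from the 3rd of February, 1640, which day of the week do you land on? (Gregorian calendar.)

Wednesday

First find the weekday of Feb 3, 1640. Doomsday rule: the anchor day for the 1600s is Tuesday. For year 40: 40÷12 = 3 r 4, and 4÷4 = 1, so 3+4+1 = 8.
Tuesday + 8 ≡ Wednesday — that's 1640's doomsday.
In February the doomsday date is Feb 29 (1640 is a leap year (divisible by 4)).
Feb 3 is 26 days before Feb 29; 26 mod 7 = 5, so Wednesday − 5 = Friday.
3470 mod 7 = 5, so 3470 days after a Friday is Friday + 5 = Wednesday.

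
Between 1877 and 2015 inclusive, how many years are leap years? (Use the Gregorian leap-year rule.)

Multiples of 4 in [1877,2015]: 34.
Of those, multiples of 100: 2 (not leap unless ÷400).
Multiples of 400: 1.
Leap years = 34 − 2 + 1 = 33.

33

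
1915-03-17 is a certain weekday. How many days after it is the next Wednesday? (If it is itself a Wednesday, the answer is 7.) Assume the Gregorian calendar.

7

Mar 17, 1915 is a Wednesday.
From Wednesday to the next Wednesday is 7 days.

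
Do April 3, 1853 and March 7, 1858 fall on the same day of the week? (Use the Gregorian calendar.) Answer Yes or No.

From Apr 3, 1853 to Mar 7, 1858 is 1799 days.
1799 mod 7 = 0, so they are the same weekday.
(Apr 3, 1853 is a Sunday; Mar 7, 1858 is a Sunday.)

Yes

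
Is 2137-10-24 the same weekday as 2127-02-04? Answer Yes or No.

No

From Feb 4, 2127 to Oct 24, 2137 is 3915 days.
3915 mod 7 = 2, so they are different weekdays.
(Feb 4, 2127 is a Tuesday; Oct 24, 2137 is a Thursday.)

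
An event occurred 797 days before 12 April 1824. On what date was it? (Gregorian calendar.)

−366 (one year; includes Feb 29, 1824) → Apr 12, 1823 (431 left).
−365 (one year) → Apr 12, 1822 (66 left).
−12 → Mar 31, 1822 (end of Mar, 31 days; 54 left).
−31 → Feb 28, 1822 (end of Feb, 28 days; 23 left).
−23 → Feb 5, 1822.

February 5, 1822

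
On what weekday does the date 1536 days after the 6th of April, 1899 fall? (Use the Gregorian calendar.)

Apr 6, 1899 is a Thursday.
1536 mod 7 = 3, so 1536 days after a Thursday is Thursday + 3 = Sunday.

Sunday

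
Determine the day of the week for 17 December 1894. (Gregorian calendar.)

Monday

Doomsday rule: the anchor day for the 1800s is Friday. For year 94: 94÷12 = 7 r 10, and 10÷4 = 2, so 7+10+2 = 19.
Friday + 19 ≡ Wednesday — that's 1894's doomsday.
In December the doomsday date is Dec 12.
Dec 17 is 5 days after Dec 12; 5 mod 7 = 5, so Wednesday + 5 = Monday.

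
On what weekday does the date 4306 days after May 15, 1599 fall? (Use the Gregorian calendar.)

May 15, 1599 is a Saturday.
4306 mod 7 = 1, so 4306 days after a Saturday is Saturday + 1 = Sunday.

Sunday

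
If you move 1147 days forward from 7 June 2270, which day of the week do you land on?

Jun 7, 2270 is a Tuesday.
1147 mod 7 = 6, so 1147 days after a Tuesday is Tuesday + 6 = Monday.

Monday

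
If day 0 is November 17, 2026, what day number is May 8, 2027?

172

Nov 17, 2026 → Dec 17, 2026: 30 days (November has 30).
Dec 17, 2026 → Jan 17, 2027: 31 days (December has 31).
Jan 17, 2027 → Feb 17, 2027: 31 days (January has 31).
Feb 17, 2027 → Mar 17, 2027: 28 days (February has 28).
Mar 17, 2027 → Apr 17, 2027: 31 days (March has 31).
Apr 17, 2027 → May 8, 2027: 21 days.
Total: 172 days.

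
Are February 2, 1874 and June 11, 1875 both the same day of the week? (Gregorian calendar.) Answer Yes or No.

No

From Feb 2, 1874 to Jun 11, 1875 is 494 days.
494 mod 7 = 4, so they are different weekdays.
(Feb 2, 1874 is a Monday; Jun 11, 1875 is a Friday.)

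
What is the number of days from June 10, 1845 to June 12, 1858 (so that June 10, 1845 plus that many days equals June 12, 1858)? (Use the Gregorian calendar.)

Jun 10, 1845 → Jun 10, 1846: 365 days.
Jun 10, 1846 → Jun 10, 1847: 365 days.
Jun 10, 1847 → Jun 10, 1848: 366 days (Feb 29, 1848 is in that span).
Jun 10, 1848 → Jun 10, 1849: 365 days.
Jun 10, 1849 → Jun 10, 1850: 365 days.
Jun 10, 1850 → Jun 10, 1851: 365 days.
Jun 10, 1851 → Jun 10, 1852: 366 days (Feb 29, 1852 is in that span).
Jun 10, 1852 → Jun 10, 1853: 365 days.
Jun 10, 1853 → Jun 10, 1854: 365 days.
Jun 10, 1854 → Jun 10, 1855: 365 days.
Jun 10, 1855 → Jun 10, 1856: 366 days (Feb 29, 1856 is in that span).
Jun 10, 1856 → Jun 10, 1857: 365 days.
Jun 10, 1857 → Jul 10, 1857: 30 days (June has 30).
Jul 10, 1857 → Aug 10, 1857: 31 days (July has 31).
Aug 10, 1857 → Sep 10, 1857: 31 days (August has 31).
Sep 10, 1857 → Oct 10, 1857: 30 days (September has 30).
Oct 10, 1857 → Nov 10, 1857: 31 days (October has 31).
Nov 10, 1857 → Dec 10, 1857: 30 days (November has 30).
Dec 10, 1857 → Jan 10, 1858: 31 days (December has 31).
Jan 10, 1858 → Feb 10, 1858: 31 days (January has 31).
Feb 10, 1858 → Mar 10, 1858: 28 days (February has 28).
Mar 10, 1858 → Apr 10, 1858: 31 days (March has 31).
Apr 10, 1858 → May 10, 1858: 30 days (April has 30).
May 10, 1858 → Jun 10, 1858: 31 days (May has 31).
Jun 10, 1858 → Jun 12, 1858: 2 days.
Total: 4750 days.

4750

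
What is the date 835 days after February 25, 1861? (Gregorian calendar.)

June 10, 1863

+365 (one year) → Feb 25, 1862 (470 left).
+365 (one year) → Feb 25, 1863 (105 left).
Feb has 28 days: +4 → Mar 1, 1863 (101 left).
Mar has 31 days: +31 → Apr 1, 1863 (70 left).
Apr has 30 days: +30 → May 1, 1863 (40 left).
May has 31 days: +31 → Jun 1, 1863 (9 left).
+9 → Jun 10, 1863.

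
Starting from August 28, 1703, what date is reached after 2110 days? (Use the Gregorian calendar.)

June 7, 1709

+366 (one year; includes Feb 29, 1704) → Aug 28, 1704 (1744 left).
+365 (one year) → Aug 28, 1705 (1379 left).
+365 (one year) → Aug 28, 1706 (1014 left).
+365 (one year) → Aug 28, 1707 (649 left).
+366 (one year; includes Feb 29, 1708) → Aug 28, 1708 (283 left).
Aug has 31 days: +4 → Sep 1, 1708 (279 left).
Sep has 30 days: +30 → Oct 1, 1708 (249 left).
Oct has 31 days: +31 → Nov 1, 1708 (218 left).
Nov has 30 days: +30 → Dec 1, 1708 (188 left).
Dec has 31 days: +31 → Jan 1, 1709 (157 left).
Jan has 31 days: +31 → Feb 1, 1709 (126 left).
Feb has 28 days: +28 → Mar 1, 1709 (98 left).
Mar has 31 days: +31 → Apr 1, 1709 (67 left).
Apr has 30 days: +30 → May 1, 1709 (37 left).
May has 31 days: +31 → Jun 1, 1709 (6 left).
+6 → Jun 7, 1709.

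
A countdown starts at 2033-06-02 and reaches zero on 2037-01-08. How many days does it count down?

Jun 2, 2033 → Jun 2, 2034: 365 days.
Jun 2, 2034 → Jun 2, 2035: 365 days.
Jun 2, 2035 → Jun 2, 2036: 366 days (Feb 29, 2036 is in that span).
Jun 2, 2036 → Jul 2, 2036: 30 days (June has 30).
Jul 2, 2036 → Aug 2, 2036: 31 days (July has 31).
Aug 2, 2036 → Sep 2, 2036: 31 days (August has 31).
Sep 2, 2036 → Oct 2, 2036: 30 days (September has 30).
Oct 2, 2036 → Nov 2, 2036: 31 days (October has 31).
Nov 2, 2036 → Dec 2, 2036: 30 days (November has 30).
Dec 2, 2036 → Jan 2, 2037: 31 days (December has 31).
Jan 2, 2037 → Jan 8, 2037: 6 days.
Total: 1316 days.

1316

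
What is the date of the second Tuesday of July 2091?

July 1, 2091 is a Sunday.
The first Tuesday is therefore July 3 (2 days later).
The second Tuesday is 3 + 1×7 = July 10.

July 10, 2091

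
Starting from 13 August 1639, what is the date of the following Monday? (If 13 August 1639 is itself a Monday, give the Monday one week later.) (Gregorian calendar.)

August 15, 1639

Aug 13, 1639 is a Saturday.
From Saturday to the next Monday is 2 days.
Aug 13, 1639 + 2 = Aug 15, 1639.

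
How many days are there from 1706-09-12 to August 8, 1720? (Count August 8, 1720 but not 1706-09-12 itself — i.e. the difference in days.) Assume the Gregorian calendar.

Sep 12, 1706 → Sep 12, 1707: 365 days.
Sep 12, 1707 → Sep 12, 1708: 366 days (Feb 29, 1708 is in that span).
Sep 12, 1708 → Sep 12, 1709: 365 days.
Sep 12, 1709 → Sep 12, 1710: 365 days.
Sep 12, 1710 → Sep 12, 1711: 365 days.
Sep 12, 1711 → Sep 12, 1712: 366 days (Feb 29, 1712 is in that span).
Sep 12, 1712 → Sep 12, 1713: 365 days.
Sep 12, 1713 → Sep 12, 1714: 365 days.
Sep 12, 1714 → Sep 12, 1715: 365 days.
Sep 12, 1715 → Sep 12, 1716: 366 days (Feb 29, 1716 is in that span).
Sep 12, 1716 → Sep 12, 1717: 365 days.
Sep 12, 1717 → Sep 12, 1718: 365 days.
Sep 12, 1718 → Sep 12, 1719: 365 days.
Sep 12, 1719 → Oct 12, 1719: 30 days (September has 30).
Oct 12, 1719 → Nov 12, 1719: 31 days (October has 31).
Nov 12, 1719 → Dec 12, 1719: 30 days (November has 30).
Dec 12, 1719 → Jan 12, 1720: 31 days (December has 31).
Jan 12, 1720 → Feb 12, 1720: 31 days (January has 31).
Feb 12, 1720 → Mar 12, 1720: 29 days (February has 29).
Mar 12, 1720 → Apr 12, 1720: 31 days (March has 31).
Apr 12, 1720 → May 12, 1720: 30 days (April has 30).
May 12, 1720 → Jun 12, 1720: 31 days (May has 31).
Jun 12, 1720 → Jul 12, 1720: 30 days (June has 30).
Jul 12, 1720 → Aug 8, 1720: 27 days.
Total: 5079 days.

5079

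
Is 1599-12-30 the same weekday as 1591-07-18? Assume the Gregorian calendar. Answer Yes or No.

Yes

From Jul 18, 1591 to Dec 30, 1599 is 3087 days.
3087 mod 7 = 0, so they are the same weekday.
(Jul 18, 1591 is a Thursday; Dec 30, 1599 is a Thursday.)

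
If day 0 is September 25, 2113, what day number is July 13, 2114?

291

Sep 25, 2113 → Oct 25, 2113: 30 days (September has 30).
Oct 25, 2113 → Nov 25, 2113: 31 days (October has 31).
Nov 25, 2113 → Dec 25, 2113: 30 days (November has 30).
Dec 25, 2113 → Jan 25, 2114: 31 days (December has 31).
Jan 25, 2114 → Feb 25, 2114: 31 days (January has 31).
Feb 25, 2114 → Mar 25, 2114: 28 days (February has 28).
Mar 25, 2114 → Apr 25, 2114: 31 days (March has 31).
Apr 25, 2114 → May 25, 2114: 30 days (April has 30).
May 25, 2114 → Jun 25, 2114: 31 days (May has 31).
Jun 25, 2114 → Jul 13, 2114: 18 days.
Total: 291 days.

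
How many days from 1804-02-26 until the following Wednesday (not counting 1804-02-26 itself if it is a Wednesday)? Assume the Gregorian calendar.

Feb 26, 1804 is a Sunday.
From Sunday to the next Wednesday is 3 days.

3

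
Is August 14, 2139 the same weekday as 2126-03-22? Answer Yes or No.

From Mar 22, 2126 to Aug 14, 2139 is 4893 days.
4893 mod 7 = 0, so they are the same weekday.
(Mar 22, 2126 is a Friday; Aug 14, 2139 is a Friday.)

Yes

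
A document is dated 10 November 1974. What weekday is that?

January 1, 1974 is a Tuesday.
Jan 1, 1974 → Feb 1, 1974: 31 days (January has 31).
Feb 1, 1974 → Mar 1, 1974: 28 days (February has 28).
Mar 1, 1974 → Apr 1, 1974: 31 days (March has 31).
Apr 1, 1974 → May 1, 1974: 30 days (April has 30).
May 1, 1974 → Jun 1, 1974: 31 days (May has 31).
Jun 1, 1974 → Jul 1, 1974: 30 days (June has 30).
Jul 1, 1974 → Aug 1, 1974: 31 days (July has 31).
Aug 1, 1974 → Sep 1, 1974: 31 days (August has 31).
Sep 1, 1974 → Oct 1, 1974: 30 days (September has 30).
Oct 1, 1974 → Nov 1, 1974: 31 days (October has 31).
Nov 1, 1974 → Nov 10, 1974: 9 days.
Total: 313 days.
313 mod 7 = 5, so Tuesday + 5 = Sunday.

Sunday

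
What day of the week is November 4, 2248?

Doomsday rule: the anchor day for the 2200s is Friday. For year 48: 48÷12 = 4 r 0, and 0÷4 = 0, so 4+0+0 = 4.
Friday + 4 ≡ Tuesday — that's 2248's doomsday.
In November the doomsday date is Nov 7.
Nov 4 is 3 days before Nov 7; 3 mod 7 = 3, so Tuesday − 3 = Saturday.

Saturday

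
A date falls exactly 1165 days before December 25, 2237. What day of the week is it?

First find the weekday of Dec 25, 2237. Doomsday rule: the anchor day for the 2200s is Friday. For year 37: 37÷12 = 3 r 1, and 1÷4 = 0, so 3+1+0 = 4.
Friday + 4 ≡ Tuesday — that's 2237's doomsday.
In December the doomsday date is Dec 12.
Dec 25 is 13 days after Dec 12; 13 mod 7 = 6, so Tuesday + 6 = Monday.
1165 mod 7 = 3, so 1165 days before a Monday is Monday − 3 = Friday.

Friday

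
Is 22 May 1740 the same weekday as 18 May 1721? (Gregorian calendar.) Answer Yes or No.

From May 18, 1721 to May 22, 1740 is 6944 days.
6944 mod 7 = 0, so they are the same weekday.
(May 18, 1721 is a Sunday; May 22, 1740 is a Sunday.)

Yes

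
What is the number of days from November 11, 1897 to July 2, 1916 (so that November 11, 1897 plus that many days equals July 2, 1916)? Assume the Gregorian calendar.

6807

Nov 11, 1897 → Nov 11, 1898: 365 days.
Nov 11, 1898 → Nov 11, 1899: 365 days.
Nov 11, 1899 → Nov 11, 1900: 365 days.
Nov 11, 1900 → Nov 11, 1901: 365 days.
Nov 11, 1901 → Nov 11, 1902: 365 days.
Nov 11, 1902 → Nov 11, 1903: 365 days.
Nov 11, 1903 → Nov 11, 1904: 366 days (Feb 29, 1904 is in that span).
Nov 11, 1904 → Nov 11, 1905: 365 days.
Nov 11, 1905 → Nov 11, 1906: 365 days.
Nov 11, 1906 → Nov 11, 1907: 365 days.
Nov 11, 1907 → Nov 11, 1908: 366 days (Feb 29, 1908 is in that span).
Nov 11, 1908 → Nov 11, 1909: 365 days.
Nov 11, 1909 → Nov 11, 1910: 365 days.
Nov 11, 1910 → Nov 11, 1911: 365 days.
Nov 11, 1911 → Nov 11, 1912: 366 days (Feb 29, 1912 is in that span).
Nov 11, 1912 → Nov 11, 1913: 365 days.
Nov 11, 1913 → Nov 11, 1914: 365 days.
Nov 11, 1914 → Nov 11, 1915: 365 days.
Nov 11, 1915 → Dec 11, 1915: 30 days (November has 30).
Dec 11, 1915 → Jan 11, 1916: 31 days (December has 31).
Jan 11, 1916 → Feb 11, 1916: 31 days (January has 31).
Feb 11, 1916 → Mar 11, 1916: 29 days (February has 29).
Mar 11, 1916 → Apr 11, 1916: 31 days (March has 31).
Apr 11, 1916 → May 11, 1916: 30 days (April has 30).
May 11, 1916 → Jun 11, 1916: 31 days (May has 31).
Jun 11, 1916 → Jul 2, 1916: 21 days.
Total: 6807 days.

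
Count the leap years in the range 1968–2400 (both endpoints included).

106

Multiples of 4 in [1968,2400]: 109.
Of those, multiples of 100: 5 (not leap unless ÷400).
Multiples of 400: 2.
Leap years = 109 − 5 + 2 = 106.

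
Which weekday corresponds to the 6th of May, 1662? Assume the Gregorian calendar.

Saturday

Doomsday rule: the anchor day for the 1600s is Tuesday. For year 62: 62÷12 = 5 r 2, and 2÷4 = 0, so 5+2+0 = 7.
Tuesday + 7 ≡ Tuesday — that's 1662's doomsday.
In May the doomsday date is May 9.
May 6 is 3 days before May 9; 3 mod 7 = 3, so Tuesday − 3 = Saturday.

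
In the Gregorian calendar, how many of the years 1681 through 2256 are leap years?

139

Multiples of 4 in [1681,2256]: 144.
Of those, multiples of 100: 6 (not leap unless ÷400).
Multiples of 400: 1.
Leap years = 144 − 6 + 1 = 139.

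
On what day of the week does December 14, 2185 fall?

Doomsday rule: the anchor day for the 2100s is Sunday. For year 85: 85÷12 = 7 r 1, and 1÷4 = 0, so 7+1+0 = 8.
Sunday + 8 ≡ Monday — that's 2185's doomsday.
In December the doomsday date is Dec 12.
Dec 14 is 2 days after Dec 12; 2 mod 7 = 2, so Monday + 2 = Wednesday.

Wednesday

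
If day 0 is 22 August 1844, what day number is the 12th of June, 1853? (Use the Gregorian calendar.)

Aug 22, 1844 → Aug 22, 1845: 365 days.
Aug 22, 1845 → Aug 22, 1846: 365 days.
Aug 22, 1846 → Aug 22, 1847: 365 days.
Aug 22, 1847 → Aug 22, 1848: 366 days (Feb 29, 1848 is in that span).
Aug 22, 1848 → Aug 22, 1849: 365 days.
Aug 22, 1849 → Aug 22, 1850: 365 days.
Aug 22, 1850 → Aug 22, 1851: 365 days.
Aug 22, 1851 → Aug 22, 1852: 366 days (Feb 29, 1852 is in that span).
Aug 22, 1852 → Sep 22, 1852: 31 days (August has 31).
Sep 22, 1852 → Oct 22, 1852: 30 days (September has 30).
Oct 22, 1852 → Nov 22, 1852: 31 days (October has 31).
Nov 22, 1852 → Dec 22, 1852: 30 days (November has 30).
Dec 22, 1852 → Jan 22, 1853: 31 days (December has 31).
Jan 22, 1853 → Feb 22, 1853: 31 days (January has 31).
Feb 22, 1853 → Mar 22, 1853: 28 days (February has 28).
Mar 22, 1853 → Apr 22, 1853: 31 days (March has 31).
Apr 22, 1853 → May 22, 1853: 30 days (April has 30).
May 22, 1853 → Jun 12, 1853: 21 days.
Total: 3216 days.

3216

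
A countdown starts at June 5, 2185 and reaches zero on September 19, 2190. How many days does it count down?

1932

Jun 5, 2185 → Jun 5, 2186: 365 days.
Jun 5, 2186 → Jun 5, 2187: 365 days.
Jun 5, 2187 → Jun 5, 2188: 366 days (Feb 29, 2188 is in that span).
Jun 5, 2188 → Jun 5, 2189: 365 days.
Jun 5, 2189 → Jun 5, 2190: 365 days.
Jun 5, 2190 → Jul 5, 2190: 30 days (June has 30).
Jul 5, 2190 → Aug 5, 2190: 31 days (July has 31).
Aug 5, 2190 → Sep 5, 2190: 31 days (August has 31).
Sep 5, 2190 → Sep 19, 2190: 14 days.
Total: 1932 days.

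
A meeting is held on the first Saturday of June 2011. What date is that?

June 4, 2011

June 1, 2011 is a Wednesday.
The first Saturday is therefore June 4 (3 days later).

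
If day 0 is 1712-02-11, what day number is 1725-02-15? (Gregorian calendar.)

Feb 11, 1712 → Feb 11, 1713: 366 days (Feb 29, 1712 is in that span).
Feb 11, 1713 → Feb 11, 1714: 365 days.
Feb 11, 1714 → Feb 11, 1715: 365 days.
Feb 11, 1715 → Feb 11, 1716: 365 days.
Feb 11, 1716 → Feb 11, 1717: 366 days (Feb 29, 1716 is in that span).
Feb 11, 1717 → Feb 11, 1718: 365 days.
Feb 11, 1718 → Feb 11, 1719: 365 days.
Feb 11, 1719 → Feb 11, 1720: 365 days.
Feb 11, 1720 → Feb 11, 1721: 366 days (Feb 29, 1720 is in that span).
Feb 11, 1721 → Feb 11, 1722: 365 days.
Feb 11, 1722 → Feb 11, 1723: 365 days.
Feb 11, 1723 → Feb 11, 1724: 365 days.
Feb 11, 1724 → Mar 11, 1724: 29 days (February has 29).
Mar 11, 1724 → Apr 11, 1724: 31 days (March has 31).
Apr 11, 1724 → May 11, 1724: 30 days (April has 30).
May 11, 1724 → Jun 11, 1724: 31 days (May has 31).
Jun 11, 1724 → Jul 11, 1724: 30 days (June has 30).
Jul 11, 1724 → Aug 11, 1724: 31 days (July has 31).
Aug 11, 1724 → Sep 11, 1724: 31 days (August has 31).
Sep 11, 1724 → Oct 11, 1724: 30 days (September has 30).
Oct 11, 1724 → Nov 11, 1724: 31 days (October has 31).
Nov 11, 1724 → Dec 11, 1724: 30 days (November has 30).
Dec 11, 1724 → Jan 11, 1725: 31 days (December has 31).
Jan 11, 1725 → Feb 11, 1725: 31 days (January has 31).
Feb 11, 1725 → Feb 15, 1725: 4 days.
Total: 4753 days.

4753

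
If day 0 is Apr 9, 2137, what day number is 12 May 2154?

Apr 9, 2137 → Apr 9, 2138: 365 days.
Apr 9, 2138 → Apr 9, 2139: 365 days.
Apr 9, 2139 → Apr 9, 2140: 366 days (Feb 29, 2140 is in that span).
Apr 9, 2140 → Apr 9, 2141: 365 days.
Apr 9, 2141 → Apr 9, 2142: 365 days.
Apr 9, 2142 → Apr 9, 2143: 365 days.
Apr 9, 2143 → Apr 9, 2144: 366 days (Feb 29, 2144 is in that span).
Apr 9, 2144 → Apr 9, 2145: 365 days.
Apr 9, 2145 → Apr 9, 2146: 365 days.
Apr 9, 2146 → Apr 9, 2147: 365 days.
Apr 9, 2147 → Apr 9, 2148: 366 days (Feb 29, 2148 is in that span).
Apr 9, 2148 → Apr 9, 2149: 365 days.
Apr 9, 2149 → Apr 9, 2150: 365 days.
Apr 9, 2150 → Apr 9, 2151: 365 days.
Apr 9, 2151 → Apr 9, 2152: 366 days (Feb 29, 2152 is in that span).
Apr 9, 2152 → Apr 9, 2153: 365 days.
Apr 9, 2153 → May 9, 2153: 30 days (April has 30).
May 9, 2153 → Jun 9, 2153: 31 days (May has 31).
Jun 9, 2153 → Jul 9, 2153: 30 days (June has 30).
Jul 9, 2153 → Aug 9, 2153: 31 days (July has 31).
Aug 9, 2153 → Sep 9, 2153: 31 days (August has 31).
Sep 9, 2153 → Oct 9, 2153: 30 days (September has 30).
Oct 9, 2153 → Nov 9, 2153: 31 days (October has 31).
Nov 9, 2153 → Dec 9, 2153: 30 days (November has 30).
Dec 9, 2153 → Jan 9, 2154: 31 days (December has 31).
Jan 9, 2154 → Feb 9, 2154: 31 days (January has 31).
Feb 9, 2154 → Mar 9, 2154: 28 days (February has 28).
Mar 9, 2154 → Apr 9, 2154: 31 days (March has 31).
Apr 9, 2154 → May 9, 2154: 30 days (April has 30).
May 9, 2154 → May 12, 2154: 3 days.
Total: 6242 days.

6242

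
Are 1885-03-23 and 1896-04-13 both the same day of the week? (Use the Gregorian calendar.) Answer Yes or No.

Yes

From Mar 23, 1885 to Apr 13, 1896 is 4039 days.
4039 mod 7 = 0, so they are the same weekday.
(Mar 23, 1885 is a Monday; Apr 13, 1896 is a Monday.)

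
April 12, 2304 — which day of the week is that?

Tuesday

Doomsday rule: the anchor day for the 2300s is Wednesday. For year 04: 4÷12 = 0 r 4, and 4÷4 = 1, so 0+4+1 = 5.
Wednesday + 5 ≡ Monday — that's 2304's doomsday.
In April the doomsday date is Apr 4.
Apr 12 is 8 days after Apr 4; 8 mod 7 = 1, so Monday + 1 = Tuesday.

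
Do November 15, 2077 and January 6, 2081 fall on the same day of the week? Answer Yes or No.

From Nov 15, 2077 to Jan 6, 2081 is 1148 days.
1148 mod 7 = 0, so they are the same weekday.
(Nov 15, 2077 is a Monday; Jan 6, 2081 is a Monday.)

Yes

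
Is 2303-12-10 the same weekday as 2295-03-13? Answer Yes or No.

No

From Mar 13, 2295 to Dec 10, 2303 is 3193 days.
3193 mod 7 = 1, so they are different weekdays.
(Mar 13, 2295 is a Wednesday; Dec 10, 2303 is a Thursday.)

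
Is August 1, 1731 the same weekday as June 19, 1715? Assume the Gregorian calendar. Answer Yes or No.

From Jun 19, 1715 to Aug 1, 1731 is 5887 days.
5887 mod 7 = 0, so they are the same weekday.
(Jun 19, 1715 is a Wednesday; Aug 1, 1731 is a Wednesday.)

Yes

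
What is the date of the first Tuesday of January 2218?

January 6, 2218

January 1, 2218 is a Thursday.
The first Tuesday is therefore January 6 (5 days later).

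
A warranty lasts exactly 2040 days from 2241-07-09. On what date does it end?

+365 (one year) → Jul 9, 2242 (1675 left).
+365 (one year) → Jul 9, 2243 (1310 left).
+366 (one year; includes Feb 29, 2244) → Jul 9, 2244 (944 left).
+365 (one year) → Jul 9, 2245 (579 left).
+365 (one year) → Jul 9, 2246 (214 left).
Jul has 31 days: +23 → Aug 1, 2246 (191 left).
Aug has 31 days: +31 → Sep 1, 2246 (160 left).
Sep has 30 days: +30 → Oct 1, 2246 (130 left).
Oct has 31 days: +31 → Nov 1, 2246 (99 left).
Nov has 30 days: +30 → Dec 1, 2246 (69 left).
Dec has 31 days: +31 → Jan 1, 2247 (38 left).
Jan has 31 days: +31 → Feb 1, 2247 (7 left).
+7 → Feb 8, 2247.

February 8, 2247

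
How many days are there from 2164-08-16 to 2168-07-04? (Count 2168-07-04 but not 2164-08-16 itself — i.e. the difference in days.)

Aug 16, 2164 → Aug 16, 2165: 365 days.
Aug 16, 2165 → Aug 16, 2166: 365 days.
Aug 16, 2166 → Aug 16, 2167: 365 days.
Aug 16, 2167 → Sep 16, 2167: 31 days (August has 31).
Sep 16, 2167 → Oct 16, 2167: 30 days (September has 30).
Oct 16, 2167 → Nov 16, 2167: 31 days (October has 31).
Nov 16, 2167 → Dec 16, 2167: 30 days (November has 30).
Dec 16, 2167 → Jan 16, 2168: 31 days (December has 31).
Jan 16, 2168 → Feb 16, 2168: 31 days (January has 31).
Feb 16, 2168 → Mar 16, 2168: 29 days (February has 29).
Mar 16, 2168 → Apr 16, 2168: 31 days (March has 31).
Apr 16, 2168 → May 16, 2168: 30 days (April has 30).
May 16, 2168 → Jun 16, 2168: 31 days (May has 31).
Jun 16, 2168 → Jul 4, 2168: 18 days.
Total: 1418 days.

1418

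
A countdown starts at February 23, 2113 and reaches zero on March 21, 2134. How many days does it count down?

7696

Feb 23, 2113 → Feb 23, 2114: 365 days.
Feb 23, 2114 → Feb 23, 2115: 365 days.
Feb 23, 2115 → Feb 23, 2116: 365 days.
Feb 23, 2116 → Feb 23, 2117: 366 days (Feb 29, 2116 is in that span).
Feb 23, 2117 → Feb 23, 2118: 365 days.
Feb 23, 2118 → Feb 23, 2119: 365 days.
Feb 23, 2119 → Feb 23, 2120: 365 days.
Feb 23, 2120 → Feb 23, 2121: 366 days (Feb 29, 2120 is in that span).
Feb 23, 2121 → Feb 23, 2122: 365 days.
Feb 23, 2122 → Feb 23, 2123: 365 days.
Feb 23, 2123 → Feb 23, 2124: 365 days.
Feb 23, 2124 → Feb 23, 2125: 366 days (Feb 29, 2124 is in that span).
Feb 23, 2125 → Feb 23, 2126: 365 days.
Feb 23, 2126 → Feb 23, 2127: 365 days.
Feb 23, 2127 → Feb 23, 2128: 365 days.
Feb 23, 2128 → Feb 23, 2129: 366 days (Feb 29, 2128 is in that span).
Feb 23, 2129 → Feb 23, 2130: 365 days.
Feb 23, 2130 → Feb 23, 2131: 365 days.
Feb 23, 2131 → Feb 23, 2132: 365 days.
Feb 23, 2132 → Feb 23, 2133: 366 days (Feb 29, 2132 is in that span).
Feb 23, 2133 → Mar 23, 2133: 28 days (February has 28).
Mar 23, 2133 → Apr 23, 2133: 31 days (March has 31).
Apr 23, 2133 → May 23, 2133: 30 days (April has 30).
May 23, 2133 → Jun 23, 2133: 31 days (May has 31).
Jun 23, 2133 → Jul 23, 2133: 30 days (June has 30).
Jul 23, 2133 → Aug 23, 2133: 31 days (July has 31).
Aug 23, 2133 → Sep 23, 2133: 31 days (August has 31).
Sep 23, 2133 → Oct 23, 2133: 30 days (September has 30).
Oct 23, 2133 → Nov 23, 2133: 31 days (October has 31).
Nov 23, 2133 → Dec 23, 2133: 30 days (November has 30).
Dec 23, 2133 → Jan 23, 2134: 31 days (December has 31).
Jan 23, 2134 → Feb 23, 2134: 31 days (January has 31).
Feb 23, 2134 → Mar 21, 2134: 26 days.
Total: 7696 days.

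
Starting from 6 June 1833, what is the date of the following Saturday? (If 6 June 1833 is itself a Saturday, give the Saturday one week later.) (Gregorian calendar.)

June 8, 1833

Jun 6, 1833 is a Thursday.
From Thursday to the next Saturday is 2 days.
Jun 6, 1833 + 2 = Jun 8, 1833.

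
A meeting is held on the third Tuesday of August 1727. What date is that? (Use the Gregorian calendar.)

August 19, 1727

August 1, 1727 is a Friday.
The first Tuesday is therefore August 5 (4 days later).
The third Tuesday is 5 + 2×7 = August 19.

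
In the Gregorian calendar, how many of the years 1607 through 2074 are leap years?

Multiples of 4 in [1607,2074]: 117.
Of those, multiples of 100: 4 (not leap unless ÷400).
Multiples of 400: 1.
Leap years = 117 − 4 + 1 = 114.

114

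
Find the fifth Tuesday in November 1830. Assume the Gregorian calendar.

November 30, 1830

November 1, 1830 is a Monday.
The first Tuesday is therefore November 2 (1 days later).
The fifth Tuesday is 2 + 4×7 = November 30.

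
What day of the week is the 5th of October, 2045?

Doomsday rule: the anchor day for the 2000s is Tuesday. For year 45: 45÷12 = 3 r 9, and 9÷4 = 2, so 3+9+2 = 14.
Tuesday + 14 ≡ Tuesday — that's 2045's doomsday.
In October the doomsday date is Oct 10.
Oct 5 is 5 days before Oct 10; 5 mod 7 = 5, so Tuesday − 5 = Thursday.

Thursday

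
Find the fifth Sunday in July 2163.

July 31, 2163

July 1, 2163 is a Friday.
The first Sunday is therefore July 3 (2 days later).
The fifth Sunday is 3 + 4×7 = July 31.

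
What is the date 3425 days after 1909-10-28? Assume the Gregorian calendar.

+365 (one year) → Oct 28, 1910 (3060 left).
+365 (one year) → Oct 28, 1911 (2695 left).
+366 (one year; includes Feb 29, 1912) → Oct 28, 1912 (2329 left).
+365 (one year) → Oct 28, 1913 (1964 left).
+365 (one year) → Oct 28, 1914 (1599 left).
+365 (one year) → Oct 28, 1915 (1234 left).
+366 (one year; includes Feb 29, 1916) → Oct 28, 1916 (868 left).
+365 (one year) → Oct 28, 1917 (503 left).
+365 (one year) → Oct 28, 1918 (138 left).
Oct has 31 days: +4 → Nov 1, 1918 (134 left).
Nov has 30 days: +30 → Dec 1, 1918 (104 left).
Dec has 31 days: +31 → Jan 1, 1919 (73 left).
Jan has 31 days: +31 → Feb 1, 1919 (42 left).
Feb has 28 days: +28 → Mar 1, 1919 (14 left).
+14 → Mar 15, 1919.

March 15, 1919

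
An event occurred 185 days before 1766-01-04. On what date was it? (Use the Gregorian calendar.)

July 3, 1765

−4 → Dec 31, 1765 (end of Dec, 31 days; 181 left).
−31 → Nov 30, 1765 (end of Nov, 30 days; 150 left).
−30 → Oct 31, 1765 (end of Oct, 31 days; 120 left).
−31 → Sep 30, 1765 (end of Sep, 30 days; 89 left).
−30 → Aug 31, 1765 (end of Aug, 31 days; 59 left).
−31 → Jul 31, 1765 (end of Jul, 31 days; 28 left).
−28 → Jul 3, 1765.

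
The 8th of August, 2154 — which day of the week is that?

Thursday

Doomsday rule: the anchor day for the 2100s is Sunday. For year 54: 54÷12 = 4 r 6, and 6÷4 = 1, so 4+6+1 = 11.
Sunday + 11 ≡ Thursday — that's 2154's doomsday.
In August the doomsday date is Aug 8.
Aug 8 is the doomsday itself: Thursday.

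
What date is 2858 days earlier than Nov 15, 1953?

January 18, 1946

−365 (one year) → Nov 15, 1952 (2493 left).
−366 (one year; includes Feb 29, 1952) → Nov 15, 1951 (2127 left).
−365 (one year) → Nov 15, 1950 (1762 left).
−365 (one year) → Nov 15, 1949 (1397 left).
−365 (one year) → Nov 15, 1948 (1032 left).
−366 (one year; includes Feb 29, 1948) → Nov 15, 1947 (666 left).
−365 (one year) → Nov 15, 1946 (301 left).
−15 → Oct 31, 1946 (end of Oct, 31 days; 286 left).
−31 → Sep 30, 1946 (end of Sep, 30 days; 255 left).
−30 → Aug 31, 1946 (end of Aug, 31 days; 225 left).
−31 → Jul 31, 1946 (end of Jul, 31 days; 194 left).
−31 → Jun 30, 1946 (end of Jun, 30 days; 163 left).
−30 → May 31, 1946 (end of May, 31 days; 133 left).
−31 → Apr 30, 1946 (end of Apr, 30 days; 102 left).
−30 → Mar 31, 1946 (end of Mar, 31 days; 72 left).
−31 → Feb 28, 1946 (end of Feb, 28 days; 41 left).
−28 → Jan 31, 1946 (end of Jan, 31 days; 13 left).
−13 → Jan 18, 1946.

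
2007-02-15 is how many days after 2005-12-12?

430

Dec 12, 2005 → Dec 12, 2006: 365 days.
Dec 12, 2006 → Jan 12, 2007: 31 days (December has 31).
Jan 12, 2007 → Feb 12, 2007: 31 days (January has 31).
Feb 12, 2007 → Feb 15, 2007: 3 days.
Total: 430 days.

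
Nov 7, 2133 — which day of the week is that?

Saturday

Doomsday rule: the anchor day for the 2100s is Sunday. For year 33: 33÷12 = 2 r 9, and 9÷4 = 2, so 2+9+2 = 13.
Sunday + 13 ≡ Saturday — that's 2133's doomsday.
In November the doomsday date is Nov 7.
Nov 7 is the doomsday itself: Saturday.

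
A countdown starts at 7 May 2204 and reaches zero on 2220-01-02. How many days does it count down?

5718

May 7, 2204 → May 7, 2205: 365 days.
May 7, 2205 → May 7, 2206: 365 days.
May 7, 2206 → May 7, 2207: 365 days.
May 7, 2207 → May 7, 2208: 366 days (Feb 29, 2208 is in that span).
May 7, 2208 → May 7, 2209: 365 days.
May 7, 2209 → May 7, 2210: 365 days.
May 7, 2210 → May 7, 2211: 365 days.
May 7, 2211 → May 7, 2212: 366 days (Feb 29, 2212 is in that span).
May 7, 2212 → May 7, 2213: 365 days.
May 7, 2213 → May 7, 2214: 365 days.
May 7, 2214 → May 7, 2215: 365 days.
May 7, 2215 → May 7, 2216: 366 days (Feb 29, 2216 is in that span).
May 7, 2216 → May 7, 2217: 365 days.
May 7, 2217 → May 7, 2218: 365 days.
May 7, 2218 → May 7, 2219: 365 days.
May 7, 2219 → Jun 7, 2219: 31 days (May has 31).
Jun 7, 2219 → Jul 7, 2219: 30 days (June has 30).
Jul 7, 2219 → Aug 7, 2219: 31 days (July has 31).
Aug 7, 2219 → Sep 7, 2219: 31 days (August has 31).
Sep 7, 2219 → Oct 7, 2219: 30 days (September has 30).
Oct 7, 2219 → Nov 7, 2219: 31 days (October has 31).
Nov 7, 2219 → Dec 7, 2219: 30 days (November has 30).
Dec 7, 2219 → Jan 2, 2220: 26 days.
Total: 5718 days.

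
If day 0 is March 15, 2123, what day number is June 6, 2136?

4832

Mar 15, 2123 → Mar 15, 2124: 366 days (Feb 29, 2124 is in that span).
Mar 15, 2124 → Mar 15, 2125: 365 days.
Mar 15, 2125 → Mar 15, 2126: 365 days.
Mar 15, 2126 → Mar 15, 2127: 365 days.
Mar 15, 2127 → Mar 15, 2128: 366 days (Feb 29, 2128 is in that span).
Mar 15, 2128 → Mar 15, 2129: 365 days.
Mar 15, 2129 → Mar 15, 2130: 365 days.
Mar 15, 2130 → Mar 15, 2131: 365 days.
Mar 15, 2131 → Mar 15, 2132: 366 days (Feb 29, 2132 is in that span).
Mar 15, 2132 → Mar 15, 2133: 365 days.
Mar 15, 2133 → Mar 15, 2134: 365 days.
Mar 15, 2134 → Mar 15, 2135: 365 days.
Mar 15, 2135 → Mar 15, 2136: 366 days (Feb 29, 2136 is in that span).
Mar 15, 2136 → Apr 15, 2136: 31 days (March has 31).
Apr 15, 2136 → May 15, 2136: 30 days (April has 30).
May 15, 2136 → Jun 6, 2136: 22 days.
Total: 4832 days.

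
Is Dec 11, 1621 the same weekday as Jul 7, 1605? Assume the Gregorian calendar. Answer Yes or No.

From Jul 7, 1605 to Dec 11, 1621 is 6001 days.
6001 mod 7 = 2, so they are different weekdays.
(Jul 7, 1605 is a Thursday; Dec 11, 1621 is a Saturday.)

No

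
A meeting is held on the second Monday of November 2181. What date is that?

November 1, 2181 is a Thursday.
The first Monday is therefore November 5 (4 days later).
The second Monday is 5 + 1×7 = November 12.

November 12, 2181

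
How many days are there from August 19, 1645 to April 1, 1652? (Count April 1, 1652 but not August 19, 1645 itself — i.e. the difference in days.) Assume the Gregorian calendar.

2417

Aug 19, 1645 → Aug 19, 1646: 365 days.
Aug 19, 1646 → Aug 19, 1647: 365 days.
Aug 19, 1647 → Aug 19, 1648: 366 days (Feb 29, 1648 is in that span).
Aug 19, 1648 → Aug 19, 1649: 365 days.
Aug 19, 1649 → Aug 19, 1650: 365 days.
Aug 19, 1650 → Aug 19, 1651: 365 days.
Aug 19, 1651 → Sep 19, 1651: 31 days (August has 31).
Sep 19, 1651 → Oct 19, 1651: 30 days (September has 30).
Oct 19, 1651 → Nov 19, 1651: 31 days (October has 31).
Nov 19, 1651 → Dec 19, 1651: 30 days (November has 30).
Dec 19, 1651 → Jan 19, 1652: 31 days (December has 31).
Jan 19, 1652 → Feb 19, 1652: 31 days (January has 31).
Feb 19, 1652 → Mar 19, 1652: 29 days (February has 29).
Mar 19, 1652 → Apr 1, 1652: 13 days.
Total: 2417 days.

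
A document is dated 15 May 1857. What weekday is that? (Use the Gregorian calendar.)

Friday

Doomsday rule: the anchor day for the 1800s is Friday. For year 57: 57÷12 = 4 r 9, and 9÷4 = 2, so 4+9+2 = 15.
Friday + 15 ≡ Saturday — that's 1857's doomsday.
In May the doomsday date is May 9.
May 15 is 6 days after May 9; 6 mod 7 = 6, so Saturday + 6 = Friday.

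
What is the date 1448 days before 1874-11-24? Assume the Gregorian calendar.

December 7, 1870

−365 (one year) → Nov 24, 1873 (1083 left).
−365 (one year) → Nov 24, 1872 (718 left).
−366 (one year; includes Feb 29, 1872) → Nov 24, 1871 (352 left).
−24 → Oct 31, 1871 (end of Oct, 31 days; 328 left).
−31 → Sep 30, 1871 (end of Sep, 30 days; 297 left).
−30 → Aug 31, 1871 (end of Aug, 31 days; 267 left).
−31 → Jul 31, 1871 (end of Jul, 31 days; 236 left).
−31 → Jun 30, 1871 (end of Jun, 30 days; 205 left).
−30 → May 31, 1871 (end of May, 31 days; 175 left).
−31 → Apr 30, 1871 (end of Apr, 30 days; 144 left).
−30 → Mar 31, 1871 (end of Mar, 31 days; 114 left).
−31 → Feb 28, 1871 (end of Feb, 28 days; 83 left).
−28 → Jan 31, 1871 (end of Jan, 31 days; 55 left).
−31 → Dec 31, 1870 (end of Dec, 31 days; 24 left).
−24 → Dec 7, 1870.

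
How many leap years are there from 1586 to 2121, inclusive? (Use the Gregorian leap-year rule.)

130

Multiples of 4 in [1586,2121]: 134.
Of those, multiples of 100: 6 (not leap unless ÷400).
Multiples of 400: 2.
Leap years = 134 − 6 + 2 = 130.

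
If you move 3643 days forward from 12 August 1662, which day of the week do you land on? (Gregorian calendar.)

Aug 12, 1662 is a Saturday.
3643 mod 7 = 3, so 3643 days after a Saturday is Saturday + 3 = Tuesday.

Tuesday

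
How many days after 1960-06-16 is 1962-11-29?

Jun 16, 1960 → Jun 16, 1961: 365 days.
Jun 16, 1961 → Jun 16, 1962: 365 days.
Jun 16, 1962 → Jul 16, 1962: 30 days (June has 30).
Jul 16, 1962 → Aug 16, 1962: 31 days (July has 31).
Aug 16, 1962 → Sep 16, 1962: 31 days (August has 31).
Sep 16, 1962 → Oct 16, 1962: 30 days (September has 30).
Oct 16, 1962 → Nov 16, 1962: 31 days (October has 31).
Nov 16, 1962 → Nov 29, 1962: 13 days.
Total: 896 days.

896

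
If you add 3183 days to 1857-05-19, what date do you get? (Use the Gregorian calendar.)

February 4, 1866

+365 (one year) → May 19, 1858 (2818 left).
+365 (one year) → May 19, 1859 (2453 left).
+366 (one year; includes Feb 29, 1860) → May 19, 1860 (2087 left).
+365 (one year) → May 19, 1861 (1722 left).
+365 (one year) → May 19, 1862 (1357 left).
+365 (one year) → May 19, 1863 (992 left).
+366 (one year; includes Feb 29, 1864) → May 19, 1864 (626 left).
+365 (one year) → May 19, 1865 (261 left).
May has 31 days: +13 → Jun 1, 1865 (248 left).
Jun has 30 days: +30 → Jul 1, 1865 (218 left).
Jul has 31 days: +31 → Aug 1, 1865 (187 left).
Aug has 31 days: +31 → Sep 1, 1865 (156 left).
Sep has 30 days: +30 → Oct 1, 1865 (126 left).
Oct has 31 days: +31 → Nov 1, 1865 (95 left).
Nov has 30 days: +30 → Dec 1, 1865 (65 left).
Dec has 31 days: +31 → Jan 1, 1866 (34 left).
Jan has 31 days: +31 → Feb 1, 1866 (3 left).
+3 → Feb 4, 1866.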